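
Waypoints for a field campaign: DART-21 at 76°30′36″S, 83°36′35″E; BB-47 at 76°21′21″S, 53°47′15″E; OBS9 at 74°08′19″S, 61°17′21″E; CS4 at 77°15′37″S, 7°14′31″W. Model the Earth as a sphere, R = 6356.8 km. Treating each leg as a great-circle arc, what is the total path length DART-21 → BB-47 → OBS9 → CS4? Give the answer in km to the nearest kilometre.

2889 km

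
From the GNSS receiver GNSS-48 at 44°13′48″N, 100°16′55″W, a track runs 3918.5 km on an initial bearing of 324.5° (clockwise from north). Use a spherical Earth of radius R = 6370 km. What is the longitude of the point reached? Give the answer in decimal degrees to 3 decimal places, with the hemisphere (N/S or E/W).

152.745°W

GNSS-48: φ = +44.23000°, λ = -100.28194°
δ = d/R = 3918.5/6370 = 0.615149 rad
φ₂ = arcsin(sin φ₁ cos δ + cos φ₁ sin δ cos θ)
   = arcsin(0.69754·0.81669 + 0.71655·0.57708·0.81412) = 65.00067°
λ₂ = λ₁ + atan2(sin θ sin δ cos φ₁, cos δ − sin φ₁ sin φ₂) = -152.74521°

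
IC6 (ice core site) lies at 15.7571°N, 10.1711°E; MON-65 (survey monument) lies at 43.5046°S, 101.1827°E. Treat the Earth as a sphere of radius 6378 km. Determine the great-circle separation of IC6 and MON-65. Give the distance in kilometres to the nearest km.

11298 km

Δφ = -59.2617°,  Δλ = 91.0116°
a = sin²(Δφ/2) + cos φ₁ cos φ₂ sin²(Δλ/2) = 0.599635
c = 2·arcsin(√a) = 1.771409 rad = 101.4942°
d = R·c = 6378 × 1.771409 = 11298.0 km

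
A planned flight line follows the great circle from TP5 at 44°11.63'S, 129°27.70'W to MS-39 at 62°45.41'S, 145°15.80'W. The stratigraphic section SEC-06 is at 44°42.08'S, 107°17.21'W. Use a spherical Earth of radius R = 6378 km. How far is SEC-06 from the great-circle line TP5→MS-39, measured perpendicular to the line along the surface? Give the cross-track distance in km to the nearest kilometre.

TP5: φ = -44.19383°, λ = -129.46167°
MS-39: φ = -62.75683°, λ = -145.26333°
SEC-06: φ = -44.70133°, λ = -107.28683°
δ₁₃ = central angle TP5→SEC-06 = 0.275581 rad  (haversine)
θ₁₃ = bearing TP5→SEC-06 = 99.627°,  θ₁₂ = bearing TP5→MS-39 = 200.670°
dₓₜ = R·arcsin(sin δ₁₃ · sin(θ₁₃ − θ₁₂)) = 6378·arcsin(0.27211·sin(-101.043°)) = -1724.281 km
|dₓₜ| = 1724.281 km

1724 km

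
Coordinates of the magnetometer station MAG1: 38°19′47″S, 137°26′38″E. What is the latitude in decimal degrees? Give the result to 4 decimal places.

38° + 19′/60 + 47″/3600 = 38 + 0.31667 + 0.01306 = 38.3297°

38.3297°S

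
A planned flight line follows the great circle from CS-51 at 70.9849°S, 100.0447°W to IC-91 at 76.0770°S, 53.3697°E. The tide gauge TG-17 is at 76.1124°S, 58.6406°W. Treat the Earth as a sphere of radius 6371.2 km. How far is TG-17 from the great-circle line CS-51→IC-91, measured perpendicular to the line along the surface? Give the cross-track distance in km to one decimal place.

δ₁₃ = central angle CS-51→TG-17 = 0.217441 rad  (haversine)
θ₁₃ = bearing CS-51→TG-17 = 132.623°,  θ₁₂ = bearing CS-51→IC-91 = 168.293°
dₓₜ = R·arcsin(sin δ₁₃ · sin(θ₁₃ − θ₁₂)) = 6371.2·arcsin(0.21573·sin(-35.670°)) = -803.600 km
|dₓₜ| = 803.600 km

803.6 km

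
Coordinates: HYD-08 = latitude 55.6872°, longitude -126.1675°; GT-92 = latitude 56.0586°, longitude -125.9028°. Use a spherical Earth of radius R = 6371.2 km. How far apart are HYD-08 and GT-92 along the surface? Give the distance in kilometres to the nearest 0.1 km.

Δφ = 0.3714°,  Δλ = 0.2647°
a = sin²(Δφ/2) + cos φ₁ cos φ₂ sin²(Δλ/2) = 0.000012
c = 2·arcsin(√a) = 0.006981 rad = 0.4000°
d = R·c = 6371.2 × 0.006981 = 44.5 km

44.5 km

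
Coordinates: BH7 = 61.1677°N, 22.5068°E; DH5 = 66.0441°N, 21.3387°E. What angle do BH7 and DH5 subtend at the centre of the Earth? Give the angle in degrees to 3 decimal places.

4.904°

Δφ = 4.8764°,  Δλ = -1.1681°
a = sin²(Δφ/2) + cos φ₁ cos φ₂ sin²(Δλ/2) = 0.001830
c = 2·arcsin(√a) = 0.085587 rad = 4.9038°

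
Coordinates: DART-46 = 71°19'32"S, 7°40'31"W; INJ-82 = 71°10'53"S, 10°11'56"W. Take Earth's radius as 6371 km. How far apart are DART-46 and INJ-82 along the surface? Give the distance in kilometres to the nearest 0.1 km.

DART-46: φ = -71.32556°, λ = -7.67528°
INJ-82: φ = -71.18139°, λ = -10.19889°
Δφ = 0.1442°,  Δλ = -2.5236°
a = sin²(Δφ/2) + cos φ₁ cos φ₂ sin²(Δλ/2) = 0.000052
c = 2·arcsin(√a) = 0.014376 rad = 0.8237°
d = R·c = 6371 × 0.014376 = 91.6 km

91.6 km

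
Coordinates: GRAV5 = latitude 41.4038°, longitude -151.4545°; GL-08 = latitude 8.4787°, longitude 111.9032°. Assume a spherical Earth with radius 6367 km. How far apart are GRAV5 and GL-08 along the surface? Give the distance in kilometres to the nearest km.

9927 km

Δφ = -32.9251°,  Δλ = -96.6423°
a = sin²(Δφ/2) + cos φ₁ cos φ₂ sin²(Δλ/2) = 0.494150
c = 2·arcsin(√a) = 1.559096 rad = 89.3296°
d = R·c = 6367 × 1.559096 = 9926.8 km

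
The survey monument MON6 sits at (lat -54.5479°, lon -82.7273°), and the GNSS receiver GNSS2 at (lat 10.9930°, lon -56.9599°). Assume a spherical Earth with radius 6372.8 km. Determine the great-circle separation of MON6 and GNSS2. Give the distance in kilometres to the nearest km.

Δφ = 65.5409°,  Δλ = 25.7674°
a = sin²(Δφ/2) + cos φ₁ cos φ₂ sin²(Δλ/2) = 0.321286
c = 2·arcsin(√a) = 1.205284 rad = 69.0577°
d = R·c = 6372.8 × 1.205284 = 7681.0 km

7681 km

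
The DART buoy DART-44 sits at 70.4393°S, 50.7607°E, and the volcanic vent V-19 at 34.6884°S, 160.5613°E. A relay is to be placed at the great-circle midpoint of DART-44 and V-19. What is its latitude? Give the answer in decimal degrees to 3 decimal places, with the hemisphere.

Bx = cos φ₂ cos Δλ = -0.278538,  By = cos φ₂ sin Δλ = 0.773645
φₘ = atan2(sin φ₁ + sin φ₂, √((cos φ₁ + Bx)² + By²)) = -62.83197°
λₘ = λ₁ + atan2(By, cos φ₁ + Bx) = 136.60093°

62.832°S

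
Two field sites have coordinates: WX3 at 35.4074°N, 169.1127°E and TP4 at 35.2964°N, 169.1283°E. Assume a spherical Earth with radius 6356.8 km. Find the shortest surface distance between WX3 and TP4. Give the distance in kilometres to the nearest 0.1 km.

12.4 km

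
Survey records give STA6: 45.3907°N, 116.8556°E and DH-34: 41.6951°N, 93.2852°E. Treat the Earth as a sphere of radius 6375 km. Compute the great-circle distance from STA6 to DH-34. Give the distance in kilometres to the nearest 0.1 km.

1937.5 km

Δφ = -3.6956°,  Δλ = -23.5704°
a = sin²(Δφ/2) + cos φ₁ cos φ₂ sin²(Δλ/2) = 0.022914
c = 2·arcsin(√a) = 0.303918 rad = 17.4132°
d = R·c = 6375 × 0.303918 = 1937.5 km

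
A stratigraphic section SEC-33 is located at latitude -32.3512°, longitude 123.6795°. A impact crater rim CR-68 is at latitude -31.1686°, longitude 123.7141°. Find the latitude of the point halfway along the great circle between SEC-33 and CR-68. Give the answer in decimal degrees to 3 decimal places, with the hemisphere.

31.760°S

Bx = cos φ₂ cos Δλ = 0.855648,  By = cos φ₂ sin Δλ = 0.000517
φₘ = atan2(sin φ₁ + sin φ₂, √((cos φ₁ + Bx)² + By²)) = -31.75990°
λₘ = λ₁ + atan2(By, cos φ₁ + Bx) = 123.69691°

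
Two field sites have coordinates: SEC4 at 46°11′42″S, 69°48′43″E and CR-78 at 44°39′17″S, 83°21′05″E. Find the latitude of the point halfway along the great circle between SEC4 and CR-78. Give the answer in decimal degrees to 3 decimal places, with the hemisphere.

45.625°S

SEC4: φ = -46.19500°, λ = +69.81194°
CR-78: φ = -44.65472°, λ = +83.35139°
Bx = cos φ₂ cos Δλ = 0.691586,  By = cos φ₂ sin Δλ = 0.166539
φₘ = atan2(sin φ₁ + sin φ₂, √((cos φ₁ + Bx)² + By²)) = -45.62522°
λₘ = λ₁ + atan2(By, cos φ₁ + Bx) = 76.67446°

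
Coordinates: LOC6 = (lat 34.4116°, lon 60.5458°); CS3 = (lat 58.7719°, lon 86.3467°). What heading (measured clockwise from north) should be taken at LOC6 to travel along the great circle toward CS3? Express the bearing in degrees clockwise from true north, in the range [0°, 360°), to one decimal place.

Δλ = 25.8009°
y = sin Δλ · cos φ₂ = 0.225651
x = cos φ₁ sin φ₂ − sin φ₁ cos φ₂ cos Δλ = 0.441681
θ = atan2(y, x) = 27.0621° → 27.0621° (mod 360°)

27.1°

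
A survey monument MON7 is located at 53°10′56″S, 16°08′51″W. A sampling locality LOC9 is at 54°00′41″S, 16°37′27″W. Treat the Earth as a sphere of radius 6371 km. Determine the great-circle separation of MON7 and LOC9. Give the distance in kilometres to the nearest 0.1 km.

MON7: φ = -53.18222°, λ = -16.14750°
LOC9: φ = -54.01139°, λ = -16.62417°
Δφ = -0.8292°,  Δλ = -0.4767°
a = sin²(Δφ/2) + cos φ₁ cos φ₂ sin²(Δλ/2) = 0.000058
c = 2·arcsin(√a) = 0.015291 rad = 0.8761°
d = R·c = 6371 × 0.015291 = 97.4 km

97.4 km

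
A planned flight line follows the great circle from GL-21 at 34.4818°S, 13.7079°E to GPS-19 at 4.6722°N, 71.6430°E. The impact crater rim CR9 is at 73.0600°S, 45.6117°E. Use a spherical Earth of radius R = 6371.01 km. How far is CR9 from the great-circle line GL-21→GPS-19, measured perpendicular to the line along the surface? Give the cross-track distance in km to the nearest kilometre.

δ₁₃ = central angle GL-21→CR9 = 0.729548 rad  (haversine)
θ₁₃ = bearing GL-21→CR9 = 166.642°,  θ₁₂ = bearing GL-21→GPS-19 = 66.532°
dₓₜ = R·arcsin(sin δ₁₃ · sin(θ₁₃ − θ₁₂)) = 6371.01·arcsin(0.66653·sin(100.111°)) = 4560.037 km
|dₓₜ| = 4560.037 km

4560 km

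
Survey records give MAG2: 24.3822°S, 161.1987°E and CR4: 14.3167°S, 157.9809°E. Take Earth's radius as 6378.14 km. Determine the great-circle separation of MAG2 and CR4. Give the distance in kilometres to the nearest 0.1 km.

Δφ = 10.0655°,  Δλ = -3.2178°
a = sin²(Δφ/2) + cos φ₁ cos φ₂ sin²(Δλ/2) = 0.008391
c = 2·arcsin(√a) = 0.183466 rad = 10.5119°
d = R·c = 6378.14 × 0.183466 = 1170.2 km

1170.2 km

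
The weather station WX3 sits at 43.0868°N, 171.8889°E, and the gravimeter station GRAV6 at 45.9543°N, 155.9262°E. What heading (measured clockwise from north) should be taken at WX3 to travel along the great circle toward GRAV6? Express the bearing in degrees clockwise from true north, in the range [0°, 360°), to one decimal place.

289.7°

Δλ = -15.9627°
y = sin Δλ · cos φ₂ = -0.191197
x = cos φ₁ sin φ₂ − sin φ₁ cos φ₂ cos Δλ = 0.068339
θ = atan2(y, x) = -70.3318° → 289.6682° (mod 360°)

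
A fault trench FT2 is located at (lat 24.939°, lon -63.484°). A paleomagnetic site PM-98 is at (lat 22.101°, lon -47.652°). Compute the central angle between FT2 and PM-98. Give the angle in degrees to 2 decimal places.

Δφ = -2.8380°,  Δλ = 15.8320°
a = sin²(Δφ/2) + cos φ₁ cos φ₂ sin²(Δλ/2) = 0.016548
c = 2·arcsin(√a) = 0.257994 rad = 14.7819°

14.78°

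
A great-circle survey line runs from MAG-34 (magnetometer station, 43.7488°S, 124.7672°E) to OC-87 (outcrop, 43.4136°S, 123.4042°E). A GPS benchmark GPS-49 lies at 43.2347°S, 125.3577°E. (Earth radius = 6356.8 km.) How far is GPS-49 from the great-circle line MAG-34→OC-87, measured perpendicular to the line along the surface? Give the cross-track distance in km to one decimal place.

69.0 km

δ₁₃ = central angle MAG-34→GPS-49 = 0.011680 rad  (haversine)
θ₁₃ = bearing MAG-34→GPS-49 = 40.008°,  θ₁₂ = bearing MAG-34→OC-87 = 288.281°
dₓₜ = R·arcsin(sin δ₁₃ · sin(θ₁₃ − θ₁₂)) = 6356.8·arcsin(0.01168·sin(-248.274°)) = 68.970 km
|dₓₜ| = 68.970 km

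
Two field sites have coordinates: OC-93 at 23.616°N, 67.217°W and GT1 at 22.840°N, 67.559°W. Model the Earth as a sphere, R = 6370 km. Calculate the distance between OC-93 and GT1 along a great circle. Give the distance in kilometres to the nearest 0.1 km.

93.1 km

Δφ = -0.7760°,  Δλ = -0.3420°
a = sin²(Δφ/2) + cos φ₁ cos φ₂ sin²(Δλ/2) = 0.000053
c = 2·arcsin(√a) = 0.014612 rad = 0.8372°
d = R·c = 6370 × 0.014612 = 93.1 km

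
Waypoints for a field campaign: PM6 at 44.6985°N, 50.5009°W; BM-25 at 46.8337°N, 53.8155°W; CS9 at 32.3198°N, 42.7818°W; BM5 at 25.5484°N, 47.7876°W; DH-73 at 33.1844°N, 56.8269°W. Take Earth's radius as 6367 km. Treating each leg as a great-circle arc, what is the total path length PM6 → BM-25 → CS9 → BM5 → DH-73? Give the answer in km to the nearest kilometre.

4329 km

PM6→BM-25: c = 0.054921 rad, d = 349.68 km
BM-25→CS9: c = 0.292937 rad, d = 1865.13 km
CS9→BM5: c = 0.140712 rad, d = 895.91 km
BM5→DH-73: c = 0.191317 rad, d = 1218.11 km
Total = 349.68 + 1865.13 + 895.91 + 1218.11 = 4328.84 km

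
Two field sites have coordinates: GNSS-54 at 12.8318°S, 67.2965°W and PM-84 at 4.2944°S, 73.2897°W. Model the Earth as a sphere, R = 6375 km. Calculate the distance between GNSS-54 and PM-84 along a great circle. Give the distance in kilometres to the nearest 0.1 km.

Δφ = 8.5374°,  Δλ = -5.9932°
a = sin²(Δφ/2) + cos φ₁ cos φ₂ sin²(Δλ/2) = 0.008198
c = 2·arcsin(√a) = 0.181329 rad = 10.3894°
d = R·c = 6375 × 0.181329 = 1156.0 km

1156.0 km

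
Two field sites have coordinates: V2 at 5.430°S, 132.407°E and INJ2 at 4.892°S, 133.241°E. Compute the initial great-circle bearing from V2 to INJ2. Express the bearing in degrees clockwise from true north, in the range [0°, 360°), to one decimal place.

57.1°

Δλ = 0.8340°
y = sin Δλ · cos φ₂ = 0.014503
x = cos φ₁ sin φ₂ − sin φ₁ cos φ₂ cos Δλ = 0.009380
θ = atan2(y, x) = 57.1065° → 57.1065° (mod 360°)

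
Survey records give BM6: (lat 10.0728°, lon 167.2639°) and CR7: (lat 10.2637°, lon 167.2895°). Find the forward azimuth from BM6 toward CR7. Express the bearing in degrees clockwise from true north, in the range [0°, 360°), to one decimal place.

7.5°

Δλ = 0.0256°
y = sin Δλ · cos φ₂ = 0.000440
x = cos φ₁ sin φ₂ − sin φ₁ cos φ₂ cos Δλ = 0.003332
θ = atan2(y, x) = 7.5171° → 7.5171° (mod 360°)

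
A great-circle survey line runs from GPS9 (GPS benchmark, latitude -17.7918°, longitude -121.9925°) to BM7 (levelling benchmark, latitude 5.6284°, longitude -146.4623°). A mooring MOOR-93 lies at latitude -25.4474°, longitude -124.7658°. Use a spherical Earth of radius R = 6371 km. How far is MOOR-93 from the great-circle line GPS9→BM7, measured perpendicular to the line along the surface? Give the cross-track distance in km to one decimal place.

821.3 km

δ₁₃ = central angle GPS9→MOOR-93 = 0.140973 rad  (haversine)
θ₁₃ = bearing GPS9→MOOR-93 = 198.116°,  θ₁₂ = bearing GPS9→BM7 = 311.923°
dₓₜ = R·arcsin(sin δ₁₃ · sin(θ₁₃ − θ₁₂)) = 6371·arcsin(0.14051·sin(-113.807°)) = -821.273 km
|dₓₜ| = 821.273 km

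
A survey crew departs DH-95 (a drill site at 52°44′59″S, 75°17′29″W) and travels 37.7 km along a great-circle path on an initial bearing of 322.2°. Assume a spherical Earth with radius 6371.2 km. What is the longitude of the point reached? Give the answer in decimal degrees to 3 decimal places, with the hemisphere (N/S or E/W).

75.633°W

DH-95: φ = -52.74972°, λ = -75.29139°
δ = d/R = 37.7/6371.2 = 0.005917 rad
φ₂ = arcsin(sin φ₁ cos δ + cos φ₁ sin δ cos θ)
   = arcsin(-0.79600·0.99998 + 0.60530·0.00592·0.79016) = -52.48134°
λ₂ = λ₁ + atan2(sin θ sin δ cos φ₁, cos δ − sin φ₁ sin φ₂) = -75.63259°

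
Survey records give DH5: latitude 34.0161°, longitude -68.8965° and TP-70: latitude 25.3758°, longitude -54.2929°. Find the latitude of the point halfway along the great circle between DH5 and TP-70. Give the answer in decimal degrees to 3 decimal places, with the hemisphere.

Bx = cos φ₂ cos Δλ = 0.874327,  By = cos φ₂ sin Δλ = 0.227804
φₘ = atan2(sin φ₁ + sin φ₂, √((cos φ₁ + Bx)² + By²)) = 29.89676°
λₘ = λ₁ + atan2(By, cos φ₁ + Bx) = -61.27841°

29.897°N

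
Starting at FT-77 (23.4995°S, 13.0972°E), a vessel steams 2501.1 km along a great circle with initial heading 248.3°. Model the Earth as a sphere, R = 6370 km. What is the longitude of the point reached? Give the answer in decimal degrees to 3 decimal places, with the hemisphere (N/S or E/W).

11.108°W

δ = d/R = 2501.1/6370 = 0.392637 rad
φ₂ = arcsin(sin φ₁ cos δ + cos φ₁ sin δ cos θ)
   = arcsin(-0.39874·0.92390 + 0.91706·0.38263·-0.36975) = -29.87699°
λ₂ = λ₁ + atan2(sin θ sin δ cos φ₁, cos δ − sin φ₁ sin φ₂) = -11.10770°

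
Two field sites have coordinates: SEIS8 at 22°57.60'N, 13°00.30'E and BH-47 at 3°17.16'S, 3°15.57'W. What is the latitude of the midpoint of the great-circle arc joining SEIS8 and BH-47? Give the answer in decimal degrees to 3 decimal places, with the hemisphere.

9.935°N

SEIS8: φ = +22.96000°, λ = +13.00500°
BH-47: φ = -3.28600°, λ = -3.25950°
Bx = cos φ₂ cos Δλ = 0.958401,  By = cos φ₂ sin Δλ = -0.279611
φₘ = atan2(sin φ₁ + sin φ₂, √((cos φ₁ + Bx)² + By²)) = 9.93478°
λₘ = λ₁ + atan2(By, cos φ₁ + Bx) = 4.54179°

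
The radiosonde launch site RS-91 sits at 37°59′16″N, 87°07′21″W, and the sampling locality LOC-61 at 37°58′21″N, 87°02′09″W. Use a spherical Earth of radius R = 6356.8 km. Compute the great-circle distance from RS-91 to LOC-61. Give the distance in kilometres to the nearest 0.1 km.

7.8 km

RS-91: φ = +37.98778°, λ = -87.12250°
LOC-61: φ = +37.97250°, λ = -87.03583°
Δφ = -0.0153°,  Δλ = 0.0867°
a = sin²(Δφ/2) + cos φ₁ cos φ₂ sin²(Δλ/2) = 0.000000
c = 2·arcsin(√a) = 0.001222 rad = 0.0700°
d = R·c = 6356.8 × 0.001222 = 7.8 km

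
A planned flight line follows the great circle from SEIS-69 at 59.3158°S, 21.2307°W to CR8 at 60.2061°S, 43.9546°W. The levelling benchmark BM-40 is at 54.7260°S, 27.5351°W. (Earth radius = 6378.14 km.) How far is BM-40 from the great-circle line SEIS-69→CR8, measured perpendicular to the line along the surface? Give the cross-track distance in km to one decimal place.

576.4 km

δ₁₃ = central angle SEIS-69→BM-40 = 0.099932 rad  (haversine)
θ₁₃ = bearing SEIS-69→BM-40 = 320.533°,  θ₁₂ = bearing SEIS-69→CR8 = 255.761°
dₓₜ = R·arcsin(sin δ₁₃ · sin(θ₁₃ − θ₁₂)) = 6378.14·arcsin(0.09977·sin(64.772°)) = 576.410 km
|dₓₜ| = 576.410 km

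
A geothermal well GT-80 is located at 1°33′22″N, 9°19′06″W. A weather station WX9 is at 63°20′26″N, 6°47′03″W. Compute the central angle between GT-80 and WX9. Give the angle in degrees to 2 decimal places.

GT-80: φ = +1.55611°, λ = -9.31833°
WX9: φ = +63.34056°, λ = -6.78417°
Δφ = 61.7844°,  Δλ = 2.5342°
a = sin²(Δφ/2) + cos φ₁ cos φ₂ sin²(Δλ/2) = 0.263824
c = 2·arcsin(√a) = 1.078840 rad = 61.8130°

61.81°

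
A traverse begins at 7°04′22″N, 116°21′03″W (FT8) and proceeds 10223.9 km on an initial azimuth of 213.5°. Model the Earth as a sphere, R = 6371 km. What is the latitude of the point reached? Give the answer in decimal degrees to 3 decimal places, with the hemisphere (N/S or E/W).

56.227°S

FT8: φ = +7.07278°, λ = -116.35083°
δ = d/R = 10223.9/6371 = 1.604756 rad
φ₂ = arcsin(sin φ₁ cos δ + cos φ₁ sin δ cos θ)
   = arcsin(0.12313·-0.03395 + 0.99239·0.99942·-0.83389) = -56.22673°
λ₂ = λ₁ + atan2(sin θ sin δ cos φ₁, cos δ − sin φ₁ sin φ₂) = 160.77113°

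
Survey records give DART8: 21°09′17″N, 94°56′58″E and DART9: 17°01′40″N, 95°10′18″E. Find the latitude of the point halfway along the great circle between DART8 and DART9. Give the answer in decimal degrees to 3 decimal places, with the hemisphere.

19.091°N

DART8: φ = +21.15472°, λ = +94.94944°
DART9: φ = +17.02778°, λ = +95.17167°
Bx = cos φ₂ cos Δλ = 0.956156,  By = cos φ₂ sin Δλ = 0.003708
φₘ = atan2(sin φ₁ + sin φ₂, √((cos φ₁ + Bx)² + By²)) = 19.09128°
λₘ = λ₁ + atan2(By, cos φ₁ + Bx) = 95.06194°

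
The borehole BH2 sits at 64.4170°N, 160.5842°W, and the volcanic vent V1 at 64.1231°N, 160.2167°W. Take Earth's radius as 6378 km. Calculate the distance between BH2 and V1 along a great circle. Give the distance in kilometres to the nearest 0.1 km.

37.2 km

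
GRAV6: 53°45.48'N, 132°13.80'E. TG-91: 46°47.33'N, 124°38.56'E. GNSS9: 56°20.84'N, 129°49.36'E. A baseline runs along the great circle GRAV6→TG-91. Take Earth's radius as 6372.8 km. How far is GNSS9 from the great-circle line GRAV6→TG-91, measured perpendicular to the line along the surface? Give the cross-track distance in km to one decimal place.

GRAV6: φ = +53.75800°, λ = +132.23000°
TG-91: φ = +46.78883°, λ = +124.64267°
GNSS9: φ = +56.34733°, λ = +129.82267°
δ₁₃ = central angle GRAV6→GNSS9 = 0.051194 rad  (haversine)
θ₁₃ = bearing GRAV6→GNSS9 = 332.943°,  θ₁₂ = bearing GRAV6→TG-91 = 217.812°
dₓₜ = R·arcsin(sin δ₁₃ · sin(θ₁₃ − θ₁₂)) = 6372.8·arcsin(0.05117·sin(115.132°)) = 295.342 km
|dₓₜ| = 295.342 km

295.3 km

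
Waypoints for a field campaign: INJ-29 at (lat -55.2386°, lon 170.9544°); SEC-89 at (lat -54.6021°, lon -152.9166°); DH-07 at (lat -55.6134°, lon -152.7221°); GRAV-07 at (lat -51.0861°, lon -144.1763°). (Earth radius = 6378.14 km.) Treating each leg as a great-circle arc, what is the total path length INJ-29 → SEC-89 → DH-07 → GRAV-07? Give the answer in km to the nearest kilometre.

3158 km

INJ-29→SEC-89: c = 0.358497 rad, d = 2286.54 km
SEC-89→DH-07: c = 0.017757 rad, d = 113.26 km
DH-07→GRAV-07: c = 0.118889 rad, d = 758.29 km
Total = 2286.54 + 113.26 + 758.29 = 3158.09 km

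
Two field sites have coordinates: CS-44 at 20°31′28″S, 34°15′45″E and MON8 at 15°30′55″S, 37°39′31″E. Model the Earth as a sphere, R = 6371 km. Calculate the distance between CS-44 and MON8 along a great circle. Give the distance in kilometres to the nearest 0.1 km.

662.6 km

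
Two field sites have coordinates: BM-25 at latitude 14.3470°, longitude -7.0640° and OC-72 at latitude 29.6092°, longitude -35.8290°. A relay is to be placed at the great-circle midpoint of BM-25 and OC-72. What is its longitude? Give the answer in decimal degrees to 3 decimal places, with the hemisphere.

20.652°W

Bx = cos φ₂ cos Δλ = 0.762130,  By = cos φ₂ sin Δλ = -0.418379
φₘ = atan2(sin φ₁ + sin φ₂, √((cos φ₁ + Bx)² + By²)) = 22.61659°
λₘ = λ₁ + atan2(By, cos φ₁ + Bx) = -20.65210°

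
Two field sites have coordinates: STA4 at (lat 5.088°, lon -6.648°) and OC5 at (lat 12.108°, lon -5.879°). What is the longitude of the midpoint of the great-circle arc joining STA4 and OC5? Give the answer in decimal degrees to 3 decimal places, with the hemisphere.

Bx = cos φ₂ cos Δλ = 0.977666,  By = cos φ₂ sin Δλ = 0.013123
φₘ = atan2(sin φ₁ + sin φ₂, √((cos φ₁ + Bx)² + By²)) = 8.59819°
λₘ = λ₁ + atan2(By, cos φ₁ + Bx) = -6.26707°

6.267°W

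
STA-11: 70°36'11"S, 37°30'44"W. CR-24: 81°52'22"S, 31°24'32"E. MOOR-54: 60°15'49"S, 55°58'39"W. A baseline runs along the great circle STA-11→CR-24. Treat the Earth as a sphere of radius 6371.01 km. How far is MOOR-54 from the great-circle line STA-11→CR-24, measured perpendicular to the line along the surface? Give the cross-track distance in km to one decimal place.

485.5 km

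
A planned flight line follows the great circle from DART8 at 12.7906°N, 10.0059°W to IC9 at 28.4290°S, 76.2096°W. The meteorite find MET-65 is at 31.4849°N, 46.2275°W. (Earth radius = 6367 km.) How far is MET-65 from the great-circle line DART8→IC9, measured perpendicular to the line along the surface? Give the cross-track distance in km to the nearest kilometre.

3922 km

δ₁₃ = central angle DART8→MET-65 = 0.665640 rad  (haversine)
θ₁₃ = bearing DART8→MET-65 = 305.316°,  θ₁₂ = bearing DART8→IC9 = 235.997°
dₓₜ = R·arcsin(sin δ₁₃ · sin(θ₁₃ − θ₁₂)) = 6367·arcsin(0.61756·sin(69.320°)) = 3922.033 km
|dₓₜ| = 3922.033 km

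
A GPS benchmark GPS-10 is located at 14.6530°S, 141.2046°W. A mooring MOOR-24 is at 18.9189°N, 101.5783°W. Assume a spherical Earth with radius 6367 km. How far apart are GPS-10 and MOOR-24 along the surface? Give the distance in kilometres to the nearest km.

Δφ = 33.5719°,  Δλ = 39.6263°
a = sin²(Δφ/2) + cos φ₁ cos φ₂ sin²(Δλ/2) = 0.188552
c = 2·arcsin(√a) = 0.898357 rad = 51.4721°
d = R·c = 6367 × 0.898357 = 5719.8 km

5720 km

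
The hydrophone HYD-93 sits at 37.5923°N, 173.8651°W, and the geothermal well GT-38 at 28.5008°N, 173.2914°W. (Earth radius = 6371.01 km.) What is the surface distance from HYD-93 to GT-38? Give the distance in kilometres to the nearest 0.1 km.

1012.3 km

Δφ = -9.0915°,  Δλ = 0.5737°
a = sin²(Δφ/2) + cos φ₁ cos φ₂ sin²(Δλ/2) = 0.006299
c = 2·arcsin(√a) = 0.158897 rad = 9.1041°
d = R·c = 6371.01 × 0.158897 = 1012.3 km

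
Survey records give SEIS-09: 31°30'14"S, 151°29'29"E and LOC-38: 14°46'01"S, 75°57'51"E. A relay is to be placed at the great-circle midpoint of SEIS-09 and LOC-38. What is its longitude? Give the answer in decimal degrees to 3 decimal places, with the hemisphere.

110.940°E

SEIS-09: φ = -31.50389°, λ = +151.49139°
LOC-38: φ = -14.76694°, λ = +75.96417°
Bx = cos φ₂ cos Δλ = 0.241665,  By = cos φ₂ sin Δλ = -0.936285
φₘ = atan2(sin φ₁ + sin φ₂, √((cos φ₁ + Bx)² + By²)) = -28.36161°
λₘ = λ₁ + atan2(By, cos φ₁ + Bx) = 110.94025°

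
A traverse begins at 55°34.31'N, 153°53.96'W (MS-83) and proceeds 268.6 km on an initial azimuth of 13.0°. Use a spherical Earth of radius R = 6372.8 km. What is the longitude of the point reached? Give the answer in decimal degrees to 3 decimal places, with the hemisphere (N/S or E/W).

MS-83: φ = +55.57183°, λ = -153.89933°
δ = d/R = 268.6/6372.8 = 0.042148 rad
φ₂ = arcsin(sin φ₁ cos δ + cos φ₁ sin δ cos θ)
   = arcsin(0.82484·0.99911 + 0.56537·0.04214·0.97437) = 57.92080°
λ₂ = λ₁ + atan2(sin θ sin δ cos φ₁, cos δ − sin φ₁ sin φ₂) = -152.87672°

152.877°W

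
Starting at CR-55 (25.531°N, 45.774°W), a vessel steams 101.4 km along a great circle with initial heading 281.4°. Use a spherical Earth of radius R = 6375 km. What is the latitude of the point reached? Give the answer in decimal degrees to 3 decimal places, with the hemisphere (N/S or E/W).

δ = d/R = 101.4/6375 = 0.015906 rad
φ₂ = arcsin(sin φ₁ cos δ + cos φ₁ sin δ cos θ)
   = arcsin(0.43100·0.99987 + 0.90235·0.01591·0.19766) = 25.70779°
λ₂ = λ₁ + atan2(sin θ sin δ cos φ₁, cos δ − sin φ₁ sin φ₂) = -46.76551°

25.708°N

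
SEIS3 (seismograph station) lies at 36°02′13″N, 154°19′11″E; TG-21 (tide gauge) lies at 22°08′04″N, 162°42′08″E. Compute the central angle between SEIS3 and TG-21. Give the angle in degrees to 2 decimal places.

SEIS3: φ = +36.03694°, λ = +154.31972°
TG-21: φ = +22.13444°, λ = +162.70222°
Δφ = -13.9025°,  Δλ = 8.3825°
a = sin²(Δφ/2) + cos φ₁ cos φ₂ sin²(Δλ/2) = 0.018648
c = 2·arcsin(√a) = 0.273972 rad = 15.6974°

15.70°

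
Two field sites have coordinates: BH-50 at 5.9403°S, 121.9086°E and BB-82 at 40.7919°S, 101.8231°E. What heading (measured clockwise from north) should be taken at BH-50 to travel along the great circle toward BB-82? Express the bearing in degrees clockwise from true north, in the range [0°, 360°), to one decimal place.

Δλ = -20.0855°
y = sin Δλ · cos φ₂ = -0.260000
x = cos φ₁ sin φ₂ − sin φ₁ cos φ₂ cos Δλ = -0.576218
θ = atan2(y, x) = -155.7142° → 204.2858° (mod 360°)

204.3°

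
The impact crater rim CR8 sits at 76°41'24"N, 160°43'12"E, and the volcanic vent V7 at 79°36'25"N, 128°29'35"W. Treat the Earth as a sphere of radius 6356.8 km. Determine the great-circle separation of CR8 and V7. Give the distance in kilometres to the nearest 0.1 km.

CR8: φ = +76.69000°, λ = +160.72000°
V7: φ = +79.60694°, λ = -128.49306°
Δφ = 2.9169°,  Δλ = 70.7869°
a = sin²(Δφ/2) + cos φ₁ cos φ₂ sin²(Δλ/2) = 0.014580
c = 2·arcsin(√a) = 0.242086 rad = 13.8705°
d = R·c = 6356.8 × 0.242086 = 1538.9 km

1538.9 km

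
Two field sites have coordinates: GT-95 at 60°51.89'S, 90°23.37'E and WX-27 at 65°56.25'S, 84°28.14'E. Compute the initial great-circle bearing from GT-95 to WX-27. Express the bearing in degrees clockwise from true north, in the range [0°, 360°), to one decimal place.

205.0°

GT-95: φ = -60.86483°, λ = +90.38950°
WX-27: φ = -65.93750°, λ = +84.46900°
Δλ = -5.9205°
y = sin Δλ · cos φ₂ = -0.042057
x = cos φ₁ sin φ₂ − sin φ₁ cos φ₂ cos Δλ = -0.090319
θ = atan2(y, x) = -155.0309° → 204.9691° (mod 360°)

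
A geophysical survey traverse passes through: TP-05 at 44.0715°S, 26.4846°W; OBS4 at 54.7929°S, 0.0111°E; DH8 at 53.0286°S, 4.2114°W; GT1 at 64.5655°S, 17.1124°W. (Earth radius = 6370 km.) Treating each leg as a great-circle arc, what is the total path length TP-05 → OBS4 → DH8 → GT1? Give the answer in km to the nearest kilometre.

TP-05→OBS4: c = 0.350979 rad, d = 2235.74 km
OBS4→DH8: c = 0.053208 rad, d = 338.94 km
DH8→GT1: c = 0.231706 rad, d = 1475.97 km
Total = 2235.74 + 338.94 + 1475.97 = 4050.64 km

4051 km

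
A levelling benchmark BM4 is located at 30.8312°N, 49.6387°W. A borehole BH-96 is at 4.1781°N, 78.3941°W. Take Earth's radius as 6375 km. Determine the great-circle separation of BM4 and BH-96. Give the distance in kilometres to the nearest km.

Δφ = -26.6531°,  Δλ = -28.7554°
a = sin²(Δφ/2) + cos φ₁ cos φ₂ sin²(Δλ/2) = 0.105936
c = 2·arcsin(√a) = 0.663033 rad = 37.9890°
d = R·c = 6375 × 0.663033 = 4226.8 km

4227 km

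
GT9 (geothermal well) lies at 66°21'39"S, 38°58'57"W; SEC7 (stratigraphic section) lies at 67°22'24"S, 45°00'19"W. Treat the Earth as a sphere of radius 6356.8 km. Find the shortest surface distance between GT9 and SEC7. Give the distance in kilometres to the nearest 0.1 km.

GT9: φ = -66.36083°, λ = -38.98250°
SEC7: φ = -67.37333°, λ = -45.00528°
Δφ = -1.0125°,  Δλ = -6.0228°
a = sin²(Δφ/2) + cos φ₁ cos φ₂ sin²(Δλ/2) = 0.000504
c = 2·arcsin(√a) = 0.044896 rad = 2.5723°
d = R·c = 6356.8 × 0.044896 = 285.4 km

285.4 km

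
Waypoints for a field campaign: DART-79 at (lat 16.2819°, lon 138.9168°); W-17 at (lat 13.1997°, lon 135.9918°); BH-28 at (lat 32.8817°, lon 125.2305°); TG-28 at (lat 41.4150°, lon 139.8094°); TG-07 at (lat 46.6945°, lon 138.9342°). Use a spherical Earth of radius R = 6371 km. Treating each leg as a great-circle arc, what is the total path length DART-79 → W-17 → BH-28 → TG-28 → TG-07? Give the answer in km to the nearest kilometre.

DART-79→W-17: c = 0.073011 rad, d = 465.15 km
W-17→BH-28: c = 0.383936 rad, d = 2446.05 km
BH-28→TG-28: c = 0.251052 rad, d = 1599.45 km
TG-28→TG-07: c = 0.092795 rad, d = 591.19 km
Total = 465.15 + 2446.05 + 1599.45 + 591.19 = 5101.85 km

5102 km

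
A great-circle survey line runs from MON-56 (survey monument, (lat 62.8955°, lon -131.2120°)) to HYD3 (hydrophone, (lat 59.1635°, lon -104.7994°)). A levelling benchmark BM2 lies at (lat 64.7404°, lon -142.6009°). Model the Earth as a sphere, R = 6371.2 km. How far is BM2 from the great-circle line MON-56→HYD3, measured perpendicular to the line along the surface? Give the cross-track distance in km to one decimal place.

211.1 km

δ₁₃ = central angle MON-56→BM2 = 0.093271 rad  (haversine)
θ₁₃ = bearing MON-56→BM2 = 295.212°,  θ₁₂ = bearing MON-56→HYD3 = 94.378°
dₓₜ = R·arcsin(sin δ₁₃ · sin(θ₁₃ − θ₁₂)) = 6371.2·arcsin(0.09314·sin(200.834°)) = -211.083 km
|dₓₜ| = 211.083 km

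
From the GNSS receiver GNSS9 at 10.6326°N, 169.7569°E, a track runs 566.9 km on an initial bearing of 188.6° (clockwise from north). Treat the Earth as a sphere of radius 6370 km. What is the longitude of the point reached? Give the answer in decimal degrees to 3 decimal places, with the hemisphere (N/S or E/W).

δ = d/R = 566.9/6370 = 0.088995 rad
φ₂ = arcsin(sin φ₁ cos δ + cos φ₁ sin δ cos θ)
   = arcsin(0.18451·0.99604 + 0.98283·0.08888·-0.98876) = 5.59008°
λ₂ = λ₁ + atan2(sin θ sin δ cos φ₁, cos δ − sin φ₁ sin φ₂) = 168.99176°

168.992°E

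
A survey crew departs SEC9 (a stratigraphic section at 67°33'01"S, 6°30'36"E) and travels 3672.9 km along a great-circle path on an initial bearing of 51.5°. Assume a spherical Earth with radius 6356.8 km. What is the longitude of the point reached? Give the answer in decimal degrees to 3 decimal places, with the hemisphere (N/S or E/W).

40.493°E

SEC9: φ = -67.55028°, λ = +6.51000°
δ = d/R = 3672.9/6356.8 = 0.577791 rad
φ₂ = arcsin(sin φ₁ cos δ + cos φ₁ sin δ cos θ)
   = arcsin(-0.92421·0.83767 + 0.38187·0.54617·0.62251) = -40.11704°
λ₂ = λ₁ + atan2(sin θ sin δ cos φ₁, cos δ − sin φ₁ sin φ₂) = 40.49276°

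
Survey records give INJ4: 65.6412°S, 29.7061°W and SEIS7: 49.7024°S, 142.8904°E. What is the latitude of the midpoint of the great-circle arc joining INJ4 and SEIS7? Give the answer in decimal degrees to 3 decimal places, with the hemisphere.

Bx = cos φ₂ cos Δλ = -0.641366,  By = cos φ₂ sin Δλ = 0.083339
φₘ = atan2(sin φ₁ + sin φ₂, √((cos φ₁ + Bx)² + By²)) = -81.71838°
λₘ = λ₁ + atan2(By, cos φ₁ + Bx) = 130.28949°

81.718°S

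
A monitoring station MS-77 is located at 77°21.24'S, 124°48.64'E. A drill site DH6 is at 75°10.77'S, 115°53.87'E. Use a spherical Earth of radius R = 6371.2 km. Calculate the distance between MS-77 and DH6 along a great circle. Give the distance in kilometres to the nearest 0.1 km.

MS-77: φ = -77.35400°, λ = +124.81067°
DH6: φ = -75.17950°, λ = +115.89783°
Δφ = 2.1745°,  Δλ = -8.9128°
a = sin²(Δφ/2) + cos φ₁ cos φ₂ sin²(Δλ/2) = 0.000698
c = 2·arcsin(√a) = 0.052851 rad = 3.0281°
d = R·c = 6371.2 × 0.052851 = 336.7 km

336.7 km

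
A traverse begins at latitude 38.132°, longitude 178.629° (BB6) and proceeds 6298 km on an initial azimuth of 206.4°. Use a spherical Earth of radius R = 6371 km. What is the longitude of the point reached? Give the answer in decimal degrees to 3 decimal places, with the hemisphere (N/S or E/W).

δ = d/R = 6298/6371 = 0.988542 rad
φ₂ = arcsin(sin φ₁ cos δ + cos φ₁ sin δ cos θ)
   = arcsin(0.61748·0.54991 + 0.78659·0.83523·-0.89571) = -14.41301°
λ₂ = λ₁ + atan2(sin θ sin δ cos φ₁, cos δ − sin φ₁ sin φ₂) = 156.08217°

156.082°E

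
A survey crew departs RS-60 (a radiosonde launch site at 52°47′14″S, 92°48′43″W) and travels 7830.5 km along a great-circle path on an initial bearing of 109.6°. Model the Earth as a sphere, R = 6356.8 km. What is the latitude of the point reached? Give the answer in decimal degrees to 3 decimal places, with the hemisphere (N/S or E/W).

27.138°S

RS-60: φ = -52.78722°, λ = -92.81194°
δ = d/R = 7830.5/6356.8 = 1.231830 rad
φ₂ = arcsin(sin φ₁ cos δ + cos φ₁ sin δ cos θ)
   = arcsin(-0.79640·0.33251 + 0.60478·0.94310·-0.33545) = -27.13834°
λ₂ = λ₁ + atan2(sin θ sin δ cos φ₁, cos δ − sin φ₁ sin φ₂) = 0.46410°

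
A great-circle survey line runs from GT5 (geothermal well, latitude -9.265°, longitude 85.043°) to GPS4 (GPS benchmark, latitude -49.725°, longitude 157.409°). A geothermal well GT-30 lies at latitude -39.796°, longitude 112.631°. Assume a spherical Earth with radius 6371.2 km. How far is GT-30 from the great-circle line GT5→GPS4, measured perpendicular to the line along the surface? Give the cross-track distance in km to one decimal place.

δ₁₃ = central angle GT5→GT-30 = 0.683867 rad  (haversine)
θ₁₃ = bearing GT5→GT-30 = 145.723°,  θ₁₂ = bearing GT5→GPS4 = 139.505°
dₓₜ = R·arcsin(sin δ₁₃ · sin(θ₁₃ − θ₁₂)) = 6371.2·arcsin(0.63179·sin(6.218°)) = 436.340 km
|dₓₜ| = 436.340 km

436.3 km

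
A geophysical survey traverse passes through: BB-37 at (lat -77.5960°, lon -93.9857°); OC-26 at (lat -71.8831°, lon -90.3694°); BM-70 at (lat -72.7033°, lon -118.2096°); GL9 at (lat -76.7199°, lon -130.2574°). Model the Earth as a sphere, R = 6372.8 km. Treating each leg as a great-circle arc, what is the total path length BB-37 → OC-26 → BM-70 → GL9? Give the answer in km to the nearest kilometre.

2149 km

BB-37→OC-26: c = 0.101036 rad, d = 643.88 km
OC-26→BM-70: c = 0.147127 rad, d = 937.61 km
BM-70→GL9: c = 0.089030 rad, d = 567.37 km
Total = 643.88 + 937.61 + 567.37 = 2148.86 km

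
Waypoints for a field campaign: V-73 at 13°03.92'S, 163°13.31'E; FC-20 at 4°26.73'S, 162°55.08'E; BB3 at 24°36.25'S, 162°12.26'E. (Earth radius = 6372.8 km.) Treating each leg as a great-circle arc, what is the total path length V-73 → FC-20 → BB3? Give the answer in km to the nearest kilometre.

V-73: φ = -13.06533°, λ = +163.22183°
FC-20: φ = -4.44550°, λ = +162.91800°
BB3: φ = -24.60417°, λ = +162.20433°
V-73→FC-20: c = 0.150536 rad, d = 959.33 km
FC-20→BB3: c = 0.352039 rad, d = 2243.47 km
Total = 959.33 + 2243.47 = 3202.81 km

3203 km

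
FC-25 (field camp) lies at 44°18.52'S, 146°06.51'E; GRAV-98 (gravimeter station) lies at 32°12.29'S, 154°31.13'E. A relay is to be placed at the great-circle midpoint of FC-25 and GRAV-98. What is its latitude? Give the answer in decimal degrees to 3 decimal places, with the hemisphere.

FC-25: φ = -44.30867°, λ = +146.10850°
GRAV-98: φ = -32.20483°, λ = +154.51883°
Bx = cos φ₂ cos Δλ = 0.837049,  By = cos φ₂ sin Δλ = 0.123759
φₘ = atan2(sin φ₁ + sin φ₂, √((cos φ₁ + Bx)² + By²)) = -38.33135°
λₘ = λ₁ + atan2(By, cos φ₁ + Bx) = 150.66585°

38.331°S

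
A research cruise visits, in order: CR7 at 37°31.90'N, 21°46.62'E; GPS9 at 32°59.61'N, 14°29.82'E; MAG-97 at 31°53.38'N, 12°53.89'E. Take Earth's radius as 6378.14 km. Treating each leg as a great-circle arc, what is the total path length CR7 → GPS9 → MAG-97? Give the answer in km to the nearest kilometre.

1026 km

CR7: φ = +37.53167°, λ = +21.77700°
GPS9: φ = +32.99350°, λ = +14.49700°
MAG-97: φ = +31.88967°, λ = +12.89817°
CR7→GPS9: c = 0.130453 rad, d = 832.05 km
GPS9→MAG-97: c = 0.030426 rad, d = 194.06 km
Total = 832.05 + 194.06 = 1026.11 km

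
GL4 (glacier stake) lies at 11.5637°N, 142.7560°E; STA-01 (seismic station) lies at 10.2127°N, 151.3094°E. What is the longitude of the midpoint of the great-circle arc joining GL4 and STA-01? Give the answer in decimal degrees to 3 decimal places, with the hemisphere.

Bx = cos φ₂ cos Δλ = 0.973210,  By = cos φ₂ sin Δλ = 0.146375
φₘ = atan2(sin φ₁ + sin φ₂, √((cos φ₁ + Bx)² + By²)) = 10.91787°
λₘ = λ₁ + atan2(By, cos φ₁ + Bx) = 147.04242°

147.042°E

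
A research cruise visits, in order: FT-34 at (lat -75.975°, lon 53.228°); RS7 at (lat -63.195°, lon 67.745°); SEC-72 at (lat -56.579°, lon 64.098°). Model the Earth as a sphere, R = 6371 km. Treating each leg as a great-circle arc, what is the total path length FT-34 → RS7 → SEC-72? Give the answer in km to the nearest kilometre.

2281 km

FT-34→RS7: c = 0.238314 rad, d = 1518.30 km
RS7→SEC-72: c = 0.119758 rad, d = 762.98 km
Total = 1518.30 + 762.98 = 2281.27 km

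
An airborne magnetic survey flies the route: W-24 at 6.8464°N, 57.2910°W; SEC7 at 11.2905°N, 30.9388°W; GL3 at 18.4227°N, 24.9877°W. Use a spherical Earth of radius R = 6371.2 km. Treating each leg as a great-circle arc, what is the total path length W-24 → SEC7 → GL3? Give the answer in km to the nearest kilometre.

W-24→SEC7: c = 0.460538 rad, d = 2934.18 km
SEC7→GL3: c = 0.159869 rad, d = 1018.55 km
Total = 2934.18 + 1018.55 = 3952.73 km

3953 km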